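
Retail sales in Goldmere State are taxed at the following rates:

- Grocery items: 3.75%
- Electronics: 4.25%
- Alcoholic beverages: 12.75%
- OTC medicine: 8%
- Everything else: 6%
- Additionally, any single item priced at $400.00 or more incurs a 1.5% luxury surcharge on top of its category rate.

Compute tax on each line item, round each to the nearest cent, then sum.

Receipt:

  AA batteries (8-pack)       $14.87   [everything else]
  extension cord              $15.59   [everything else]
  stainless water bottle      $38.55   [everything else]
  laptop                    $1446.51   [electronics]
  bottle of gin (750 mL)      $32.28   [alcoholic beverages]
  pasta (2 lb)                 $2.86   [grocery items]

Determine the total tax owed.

$91.54

AA batteries (8-pack) $14.87: everything else → 6% → $0.89
Extension cord $15.59: everything else → 6% → $0.94
Stainless water bottle $38.55: everything else → 6% → $2.31
Laptop $1446.51: electronics → 4.25% + 1.5% surcharge = 5.75% → $83.17
Bottle of gin (750 mL) $32.28: alcoholic beverages → 12.75% → $4.12
Pasta (2 lb) $2.86: grocery items → 3.75% → $0.11
Total tax = $0.89 + $0.94 + $2.31 + $83.17 + $4.12 + $0.11 = $91.54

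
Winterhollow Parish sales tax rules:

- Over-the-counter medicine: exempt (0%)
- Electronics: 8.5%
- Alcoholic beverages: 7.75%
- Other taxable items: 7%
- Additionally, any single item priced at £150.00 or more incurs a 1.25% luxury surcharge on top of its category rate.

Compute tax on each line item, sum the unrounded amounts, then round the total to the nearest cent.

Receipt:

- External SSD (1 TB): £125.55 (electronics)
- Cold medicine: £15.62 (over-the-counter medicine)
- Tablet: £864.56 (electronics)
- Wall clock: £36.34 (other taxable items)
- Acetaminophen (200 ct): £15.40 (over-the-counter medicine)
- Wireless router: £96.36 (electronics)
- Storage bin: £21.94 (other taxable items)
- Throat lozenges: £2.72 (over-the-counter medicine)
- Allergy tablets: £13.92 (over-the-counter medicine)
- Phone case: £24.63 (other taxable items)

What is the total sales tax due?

£108.96

External SSD (1 TB) £125.55: electronics → 8.5% → £10.67175
Cold medicine £15.62: over-the-counter medicine → 0% → £0.00
Tablet £864.56: electronics → 8.5% + 1.25% surcharge = 9.75% → £84.2946
Wall clock £36.34: other taxable items → 7% → £2.5438
Acetaminophen (200 ct) £15.40: over-the-counter medicine → 0% → £0.00
Wireless router £96.36: electronics → 8.5% → £8.1906
Storage bin £21.94: other taxable items → 7% → £1.5358
Throat lozenges £2.72: over-the-counter medicine → 0% → £0.00
Allergy tablets £13.92: over-the-counter medicine → 0% → £0.00
Phone case £24.63: other taxable items → 7% → £1.7241
Unrounded tax sum = £108.96065 → £108.96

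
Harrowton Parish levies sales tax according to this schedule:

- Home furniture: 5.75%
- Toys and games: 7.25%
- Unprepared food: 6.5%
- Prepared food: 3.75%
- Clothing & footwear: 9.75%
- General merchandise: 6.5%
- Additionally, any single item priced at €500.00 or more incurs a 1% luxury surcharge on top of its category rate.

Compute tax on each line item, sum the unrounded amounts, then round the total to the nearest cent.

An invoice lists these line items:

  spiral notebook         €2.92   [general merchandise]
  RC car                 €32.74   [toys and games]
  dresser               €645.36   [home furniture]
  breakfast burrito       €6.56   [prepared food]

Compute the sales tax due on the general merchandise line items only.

€0.19

Spiral notebook €2.92: general merchandise → 6.5% → €0.1898
Tax on general merchandise: unrounded sum = €0.1898 → €0.19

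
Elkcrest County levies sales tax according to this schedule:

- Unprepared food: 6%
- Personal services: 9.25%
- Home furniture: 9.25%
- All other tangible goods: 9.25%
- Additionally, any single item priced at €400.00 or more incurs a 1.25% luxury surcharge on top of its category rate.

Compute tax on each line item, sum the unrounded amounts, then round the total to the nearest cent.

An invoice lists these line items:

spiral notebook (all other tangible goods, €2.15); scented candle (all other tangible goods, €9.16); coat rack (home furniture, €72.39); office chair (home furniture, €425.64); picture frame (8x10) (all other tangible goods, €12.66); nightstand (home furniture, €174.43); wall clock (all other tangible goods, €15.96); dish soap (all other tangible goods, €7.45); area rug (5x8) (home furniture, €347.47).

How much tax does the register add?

€104.05

Spiral notebook €2.15: all other tangible goods → 9.25% → €0.198875
Scented candle €9.16: all other tangible goods → 9.25% → €0.8473
Coat rack €72.39: home furniture → 9.25% → €6.696075
Office chair €425.64: home furniture → 9.25% + 1.25% surcharge = 10.5% → €44.6922
Picture frame (8x10) €12.66: all other tangible goods → 9.25% → €1.17105
Nightstand €174.43: home furniture → 9.25% → €16.134775
Wall clock €15.96: all other tangible goods → 9.25% → €1.4763
Dish soap €7.45: all other tangible goods → 9.25% → €0.689125
Area rug (5x8) €347.47: home furniture → 9.25% → €32.140975
Unrounded tax sum = €104.046675 → €104.05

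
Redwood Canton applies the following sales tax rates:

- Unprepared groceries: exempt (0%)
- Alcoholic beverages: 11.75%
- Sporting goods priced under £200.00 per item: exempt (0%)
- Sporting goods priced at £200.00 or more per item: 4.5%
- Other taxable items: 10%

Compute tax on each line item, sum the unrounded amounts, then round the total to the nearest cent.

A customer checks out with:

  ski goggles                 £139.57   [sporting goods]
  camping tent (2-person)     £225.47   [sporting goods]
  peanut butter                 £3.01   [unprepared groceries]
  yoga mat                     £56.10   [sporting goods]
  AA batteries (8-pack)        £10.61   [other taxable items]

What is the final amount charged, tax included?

Ski goggles £139.57: sporting goods, under £200.00 → 0% → £0.00
Camping tent (2-person) £225.47: sporting goods, £200.00 or more → 4.5% → £10.14615
Peanut butter £3.01: unprepared groceries → 0% → £0.00
Yoga mat £56.10: sporting goods, under £200.00 → 0% → £0.00
AA batteries (8-pack) £10.61: other taxable items → 10% → £1.061
Subtotal = £434.76; unrounded tax = £11.20715 → £11.21; total due = £445.97

£445.97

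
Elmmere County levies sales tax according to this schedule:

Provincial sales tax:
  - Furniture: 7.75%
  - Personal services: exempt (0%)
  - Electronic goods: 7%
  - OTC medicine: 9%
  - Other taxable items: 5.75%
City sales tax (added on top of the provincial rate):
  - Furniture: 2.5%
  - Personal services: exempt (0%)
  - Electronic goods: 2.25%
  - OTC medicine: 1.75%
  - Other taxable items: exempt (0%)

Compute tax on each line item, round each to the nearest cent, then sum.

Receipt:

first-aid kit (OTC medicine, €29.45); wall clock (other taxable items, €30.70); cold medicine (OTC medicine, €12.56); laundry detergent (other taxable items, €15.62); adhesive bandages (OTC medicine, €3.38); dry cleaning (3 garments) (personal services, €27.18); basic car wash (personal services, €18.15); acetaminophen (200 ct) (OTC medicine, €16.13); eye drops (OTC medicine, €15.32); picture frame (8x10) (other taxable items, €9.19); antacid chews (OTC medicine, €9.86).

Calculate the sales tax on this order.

First-aid kit €29.45: OTC medicine → 9% + 1.75% city = 10.75% → €3.17
Wall clock €30.70: other taxable items → 5.75% + 0% city = 5.75% → €1.77
Cold medicine €12.56: OTC medicine → 9% + 1.75% city = 10.75% → €1.35
Laundry detergent €15.62: other taxable items → 5.75% + 0% city = 5.75% → €0.90
Adhesive bandages €3.38: OTC medicine → 9% + 1.75% city = 10.75% → €0.36
Dry cleaning (3 garments) €27.18: personal services → 0% + 0% city = 0% → €0.00
Basic car wash €18.15: personal services → 0% + 0% city = 0% → €0.00
Acetaminophen (200 ct) €16.13: OTC medicine → 9% + 1.75% city = 10.75% → €1.73
Eye drops €15.32: OTC medicine → 9% + 1.75% city = 10.75% → €1.65
Picture frame (8x10) €9.19: other taxable items → 5.75% + 0% city = 5.75% → €0.53
Antacid chews €9.86: OTC medicine → 9% + 1.75% city = 10.75% → €1.06
Total tax = €3.17 + €1.77 + €1.35 + €0.90 + €0.36 + €1.73 + €1.65 + €0.53 + €1.06 = €12.52

€12.52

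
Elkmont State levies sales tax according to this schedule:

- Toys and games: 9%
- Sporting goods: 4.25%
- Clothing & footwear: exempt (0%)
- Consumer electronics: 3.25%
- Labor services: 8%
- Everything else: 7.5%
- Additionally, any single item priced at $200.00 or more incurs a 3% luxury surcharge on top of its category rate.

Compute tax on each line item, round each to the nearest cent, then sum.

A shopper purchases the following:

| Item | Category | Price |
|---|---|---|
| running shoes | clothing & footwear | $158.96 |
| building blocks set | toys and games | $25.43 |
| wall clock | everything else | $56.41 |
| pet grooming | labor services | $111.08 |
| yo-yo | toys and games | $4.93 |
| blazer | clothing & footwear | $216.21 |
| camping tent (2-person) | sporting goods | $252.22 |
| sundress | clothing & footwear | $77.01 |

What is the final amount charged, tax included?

Running shoes $158.96: clothing & footwear → 0% → $0.00
Building blocks set $25.43: toys and games → 9% → $2.29
Wall clock $56.41: everything else → 7.5% → $4.23
Pet grooming $111.08: labor services → 8% → $8.89
Yo-yo $4.93: toys and games → 9% → $0.44
Blazer $216.21: clothing & footwear → 0% + 3% surcharge = 3% → $6.49
Camping tent (2-person) $252.22: sporting goods → 4.25% + 3% surcharge = 7.25% → $18.29
Sundress $77.01: clothing & footwear → 0% → $0.00
Subtotal = $902.25; tax = $40.63; total due = $942.88

$942.88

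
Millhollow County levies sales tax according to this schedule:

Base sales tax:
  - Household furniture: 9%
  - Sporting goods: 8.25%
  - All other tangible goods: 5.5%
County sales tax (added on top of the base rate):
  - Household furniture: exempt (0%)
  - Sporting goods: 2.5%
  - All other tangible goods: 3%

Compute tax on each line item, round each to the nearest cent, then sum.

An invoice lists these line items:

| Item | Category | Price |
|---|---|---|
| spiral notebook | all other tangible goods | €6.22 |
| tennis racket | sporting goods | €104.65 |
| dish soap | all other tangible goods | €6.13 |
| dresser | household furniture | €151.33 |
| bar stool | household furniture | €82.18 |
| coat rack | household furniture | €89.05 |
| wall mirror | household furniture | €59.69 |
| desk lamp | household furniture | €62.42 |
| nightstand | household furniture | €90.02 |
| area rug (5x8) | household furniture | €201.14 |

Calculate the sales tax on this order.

€78.52

Spiral notebook €6.22: all other tangible goods → 5.5% + 3% county = 8.5% → €0.53
Tennis racket €104.65: sporting goods → 8.25% + 2.5% county = 10.75% → €11.25
Dish soap €6.13: all other tangible goods → 5.5% + 3% county = 8.5% → €0.52
Dresser €151.33: household furniture → 9% + 0% county = 9% → €13.62
Bar stool €82.18: household furniture → 9% + 0% county = 9% → €7.40
Coat rack €89.05: household furniture → 9% + 0% county = 9% → €8.01
Wall mirror €59.69: household furniture → 9% + 0% county = 9% → €5.37
Desk lamp €62.42: household furniture → 9% + 0% county = 9% → €5.62
Nightstand €90.02: household furniture → 9% + 0% county = 9% → €8.10
Area rug (5x8) €201.14: household furniture → 9% + 0% county = 9% → €18.10
Total tax = €0.53 + €11.25 + €0.52 + €13.62 + €7.40 + €8.01 + €5.37 + €5.62 + €8.10 + €18.10 = €78.52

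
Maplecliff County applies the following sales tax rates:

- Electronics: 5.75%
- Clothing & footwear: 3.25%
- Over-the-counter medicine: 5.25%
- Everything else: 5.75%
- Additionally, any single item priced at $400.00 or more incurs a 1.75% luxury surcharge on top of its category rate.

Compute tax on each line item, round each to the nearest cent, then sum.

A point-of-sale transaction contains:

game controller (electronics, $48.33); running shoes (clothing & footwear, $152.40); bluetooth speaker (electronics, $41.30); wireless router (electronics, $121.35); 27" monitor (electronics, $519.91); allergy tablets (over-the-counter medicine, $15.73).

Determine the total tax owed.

$56.90

Game controller $48.33: electronics → 5.75% → $2.78
Running shoes $152.40: clothing & footwear → 3.25% → $4.95
Bluetooth speaker $41.30: electronics → 5.75% → $2.37
Wireless router $121.35: electronics → 5.75% → $6.98
27" monitor $519.91: electronics → 5.75% + 1.75% surcharge = 7.5% → $38.99
Allergy tablets $15.73: over-the-counter medicine → 5.25% → $0.83
Total tax = $2.78 + $4.95 + $2.37 + $6.98 + $38.99 + $0.83 = $56.90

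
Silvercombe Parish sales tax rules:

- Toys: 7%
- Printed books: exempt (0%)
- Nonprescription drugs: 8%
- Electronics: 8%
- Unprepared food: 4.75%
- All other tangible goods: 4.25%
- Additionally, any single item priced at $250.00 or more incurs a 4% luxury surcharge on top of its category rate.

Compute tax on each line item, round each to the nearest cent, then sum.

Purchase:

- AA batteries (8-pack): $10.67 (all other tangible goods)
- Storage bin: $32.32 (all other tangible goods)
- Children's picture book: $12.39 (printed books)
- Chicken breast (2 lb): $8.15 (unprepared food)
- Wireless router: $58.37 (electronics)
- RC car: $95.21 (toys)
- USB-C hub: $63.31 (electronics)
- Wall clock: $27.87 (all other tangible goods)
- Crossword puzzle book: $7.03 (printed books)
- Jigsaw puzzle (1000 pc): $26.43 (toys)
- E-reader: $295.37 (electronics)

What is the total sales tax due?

AA batteries (8-pack) $10.67: all other tangible goods → 4.25% → $0.45
Storage bin $32.32: all other tangible goods → 4.25% → $1.37
Children's picture book $12.39: printed books → 0% → $0.00
Chicken breast (2 lb) $8.15: unprepared food → 4.75% → $0.39
Wireless router $58.37: electronics → 8% → $4.67
RC car $95.21: toys → 7% → $6.66
USB-C hub $63.31: electronics → 8% → $5.06
Wall clock $27.87: all other tangible goods → 4.25% → $1.18
Crossword puzzle book $7.03: printed books → 0% → $0.00
Jigsaw puzzle (1000 pc) $26.43: toys → 7% → $1.85
E-reader $295.37: electronics → 8% + 4% surcharge = 12% → $35.44
Total tax = $0.45 + $1.37 + $0.39 + $4.67 + $6.66 + $5.06 + $1.18 + $1.85 + $35.44 = $57.07

$57.07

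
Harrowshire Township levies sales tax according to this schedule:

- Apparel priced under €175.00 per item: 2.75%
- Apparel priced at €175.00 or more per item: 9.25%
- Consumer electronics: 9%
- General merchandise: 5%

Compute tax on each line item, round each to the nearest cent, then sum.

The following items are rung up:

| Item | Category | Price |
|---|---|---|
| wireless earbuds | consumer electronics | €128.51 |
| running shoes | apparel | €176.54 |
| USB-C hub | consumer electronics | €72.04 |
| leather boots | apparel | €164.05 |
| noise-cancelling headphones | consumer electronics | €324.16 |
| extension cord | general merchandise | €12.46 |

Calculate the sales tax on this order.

Wireless earbuds €128.51: consumer electronics → 9% → €11.57
Running shoes €176.54: apparel, €175.00 or more → 9.25% → €16.33
USB-C hub €72.04: consumer electronics → 9% → €6.48
Leather boots €164.05: apparel, under €175.00 → 2.75% → €4.51
Noise-cancelling headphones €324.16: consumer electronics → 9% → €29.17
Extension cord €12.46: general merchandise → 5% → €0.62
Total tax = €11.57 + €16.33 + €6.48 + €4.51 + €29.17 + €0.62 = €68.68

€68.68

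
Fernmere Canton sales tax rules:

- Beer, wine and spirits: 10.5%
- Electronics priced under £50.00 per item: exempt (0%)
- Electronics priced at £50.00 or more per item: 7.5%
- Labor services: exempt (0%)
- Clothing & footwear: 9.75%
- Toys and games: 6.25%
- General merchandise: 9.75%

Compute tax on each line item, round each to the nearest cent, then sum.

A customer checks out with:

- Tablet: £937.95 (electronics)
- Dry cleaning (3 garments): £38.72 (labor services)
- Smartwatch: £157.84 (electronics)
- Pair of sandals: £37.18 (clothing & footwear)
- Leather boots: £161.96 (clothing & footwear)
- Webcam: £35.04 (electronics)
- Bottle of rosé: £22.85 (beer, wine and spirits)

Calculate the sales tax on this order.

£104.01

Tablet £937.95: electronics, £50.00 or more → 7.5% → £70.35
Dry cleaning (3 garments) £38.72: labor services → 0% → £0.00
Smartwatch £157.84: electronics, £50.00 or more → 7.5% → £11.84
Pair of sandals £37.18: clothing & footwear → 9.75% → £3.63
Leather boots £161.96: clothing & footwear → 9.75% → £15.79
Webcam £35.04: electronics, under £50.00 → 0% → £0.00
Bottle of rosé £22.85: beer, wine and spirits → 10.5% → £2.40
Total tax = £70.35 + £11.84 + £3.63 + £15.79 + £2.40 = £104.01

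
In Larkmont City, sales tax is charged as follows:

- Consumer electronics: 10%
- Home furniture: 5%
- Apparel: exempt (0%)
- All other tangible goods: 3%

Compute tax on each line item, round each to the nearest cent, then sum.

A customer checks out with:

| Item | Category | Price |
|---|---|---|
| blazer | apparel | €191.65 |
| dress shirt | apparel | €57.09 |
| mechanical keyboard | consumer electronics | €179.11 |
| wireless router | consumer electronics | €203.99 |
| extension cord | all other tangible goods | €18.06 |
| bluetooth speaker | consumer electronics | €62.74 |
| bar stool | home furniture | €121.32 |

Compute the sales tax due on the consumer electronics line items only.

Mechanical keyboard €179.11: consumer electronics → 10% → €17.91
Wireless router €203.99: consumer electronics → 10% → €20.40
Bluetooth speaker €62.74: consumer electronics → 10% → €6.27
Tax on consumer electronics = €17.91 + €20.40 + €6.27 = €44.58

€44.58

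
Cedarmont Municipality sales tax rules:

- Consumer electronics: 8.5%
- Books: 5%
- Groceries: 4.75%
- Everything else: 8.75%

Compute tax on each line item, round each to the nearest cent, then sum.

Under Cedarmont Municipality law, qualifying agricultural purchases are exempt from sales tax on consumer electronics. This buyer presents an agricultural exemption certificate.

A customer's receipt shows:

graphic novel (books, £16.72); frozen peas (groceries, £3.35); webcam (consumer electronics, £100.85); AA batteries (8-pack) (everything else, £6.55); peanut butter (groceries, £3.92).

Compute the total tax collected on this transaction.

Graphic novel £16.72: books → 5% → £0.84
Frozen peas £3.35: groceries → 4.75% → £0.16
Webcam £100.85: consumer electronics, buyer-exempt → 0% → £0.00
AA batteries (8-pack) £6.55: everything else → 8.75% → £0.57
Peanut butter £3.92: groceries → 4.75% → £0.19
Total tax = £0.84 + £0.16 + £0.57 + £0.19 = £1.76

£1.76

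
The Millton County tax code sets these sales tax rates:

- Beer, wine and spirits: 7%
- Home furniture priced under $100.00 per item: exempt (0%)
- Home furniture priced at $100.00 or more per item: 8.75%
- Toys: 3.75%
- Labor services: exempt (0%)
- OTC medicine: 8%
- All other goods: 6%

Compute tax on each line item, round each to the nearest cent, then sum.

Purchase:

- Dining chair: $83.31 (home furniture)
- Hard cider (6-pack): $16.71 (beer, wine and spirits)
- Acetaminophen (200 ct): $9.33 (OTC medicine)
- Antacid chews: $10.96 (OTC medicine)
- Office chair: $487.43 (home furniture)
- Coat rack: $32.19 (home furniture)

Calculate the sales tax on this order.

$45.45

Dining chair $83.31: home furniture, under $100.00 → 0% → $0.00
Hard cider (6-pack) $16.71: beer, wine and spirits → 7% → $1.17
Acetaminophen (200 ct) $9.33: OTC medicine → 8% → $0.75
Antacid chews $10.96: OTC medicine → 8% → $0.88
Office chair $487.43: home furniture, $100.00 or more → 8.75% → $42.65
Coat rack $32.19: home furniture, under $100.00 → 0% → $0.00
Total tax = $1.17 + $0.75 + $0.88 + $42.65 = $45.45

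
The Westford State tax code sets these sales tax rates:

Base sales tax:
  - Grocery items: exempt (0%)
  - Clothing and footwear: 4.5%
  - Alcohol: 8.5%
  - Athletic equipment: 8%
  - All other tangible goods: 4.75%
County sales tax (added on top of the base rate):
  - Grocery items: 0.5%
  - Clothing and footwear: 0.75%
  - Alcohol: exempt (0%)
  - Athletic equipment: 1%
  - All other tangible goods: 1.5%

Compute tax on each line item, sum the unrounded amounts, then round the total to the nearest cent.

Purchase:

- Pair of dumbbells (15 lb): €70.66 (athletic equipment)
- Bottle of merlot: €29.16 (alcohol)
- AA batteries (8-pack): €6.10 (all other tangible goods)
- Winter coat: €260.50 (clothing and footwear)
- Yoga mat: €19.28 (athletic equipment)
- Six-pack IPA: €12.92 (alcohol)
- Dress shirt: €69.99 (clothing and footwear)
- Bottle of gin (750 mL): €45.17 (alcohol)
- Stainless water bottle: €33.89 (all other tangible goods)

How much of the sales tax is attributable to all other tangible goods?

AA batteries (8-pack) €6.10: all other tangible goods → 4.75% + 1.5% county = 6.25% → €0.38125
Stainless water bottle €33.89: all other tangible goods → 4.75% + 1.5% county = 6.25% → €2.118125
Tax on all other tangible goods: unrounded sum = €2.499375 → €2.50

€2.50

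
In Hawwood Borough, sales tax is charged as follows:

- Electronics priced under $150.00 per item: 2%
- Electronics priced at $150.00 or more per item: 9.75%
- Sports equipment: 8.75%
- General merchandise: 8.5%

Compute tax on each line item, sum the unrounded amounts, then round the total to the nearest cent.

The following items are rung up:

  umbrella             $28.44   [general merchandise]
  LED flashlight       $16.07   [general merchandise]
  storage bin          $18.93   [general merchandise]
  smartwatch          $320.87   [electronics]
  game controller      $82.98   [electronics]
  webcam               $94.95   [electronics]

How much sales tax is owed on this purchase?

$40.24

Umbrella $28.44: general merchandise → 8.5% → $2.4174
LED flashlight $16.07: general merchandise → 8.5% → $1.36595
Storage bin $18.93: general merchandise → 8.5% → $1.60905
Smartwatch $320.87: electronics, $150.00 or more → 9.75% → $31.284825
Game controller $82.98: electronics, under $150.00 → 2% → $1.6596
Webcam $94.95: electronics, under $150.00 → 2% → $1.899
Unrounded tax sum = $40.235825 → $40.24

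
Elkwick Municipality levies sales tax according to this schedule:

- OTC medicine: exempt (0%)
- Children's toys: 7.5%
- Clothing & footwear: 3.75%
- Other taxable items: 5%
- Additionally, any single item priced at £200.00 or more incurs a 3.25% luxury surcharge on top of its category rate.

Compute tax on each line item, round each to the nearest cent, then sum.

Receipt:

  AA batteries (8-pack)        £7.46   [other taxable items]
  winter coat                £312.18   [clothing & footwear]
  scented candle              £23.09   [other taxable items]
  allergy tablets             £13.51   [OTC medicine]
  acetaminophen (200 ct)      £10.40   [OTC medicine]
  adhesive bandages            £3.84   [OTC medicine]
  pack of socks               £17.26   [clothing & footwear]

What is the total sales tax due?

AA batteries (8-pack) £7.46: other taxable items → 5% → £0.37
Winter coat £312.18: clothing & footwear → 3.75% + 3.25% surcharge = 7% → £21.85
Scented candle £23.09: other taxable items → 5% → £1.15
Allergy tablets £13.51: OTC medicine → 0% → £0.00
Acetaminophen (200 ct) £10.40: OTC medicine → 0% → £0.00
Adhesive bandages £3.84: OTC medicine → 0% → £0.00
Pack of socks £17.26: clothing & footwear → 3.75% → £0.65
Total tax = £0.37 + £21.85 + £1.15 + £0.65 = £24.02

£24.02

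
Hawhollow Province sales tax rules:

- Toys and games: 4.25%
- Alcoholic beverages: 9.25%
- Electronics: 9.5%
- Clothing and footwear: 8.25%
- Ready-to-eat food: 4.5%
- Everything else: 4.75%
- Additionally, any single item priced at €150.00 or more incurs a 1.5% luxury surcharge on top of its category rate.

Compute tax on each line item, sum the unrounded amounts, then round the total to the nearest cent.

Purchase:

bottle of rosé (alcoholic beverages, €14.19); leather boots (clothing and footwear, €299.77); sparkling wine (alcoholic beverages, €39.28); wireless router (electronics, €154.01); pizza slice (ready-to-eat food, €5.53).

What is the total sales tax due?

€51.36

Bottle of rosé €14.19: alcoholic beverages → 9.25% → €1.312575
Leather boots €299.77: clothing and footwear → 8.25% + 1.5% surcharge = 9.75% → €29.227575
Sparkling wine €39.28: alcoholic beverages → 9.25% → €3.6334
Wireless router €154.01: electronics → 9.5% + 1.5% surcharge = 11% → €16.9411
Pizza slice €5.53: ready-to-eat food → 4.5% → €0.24885
Unrounded tax sum = €51.3635 → €51.36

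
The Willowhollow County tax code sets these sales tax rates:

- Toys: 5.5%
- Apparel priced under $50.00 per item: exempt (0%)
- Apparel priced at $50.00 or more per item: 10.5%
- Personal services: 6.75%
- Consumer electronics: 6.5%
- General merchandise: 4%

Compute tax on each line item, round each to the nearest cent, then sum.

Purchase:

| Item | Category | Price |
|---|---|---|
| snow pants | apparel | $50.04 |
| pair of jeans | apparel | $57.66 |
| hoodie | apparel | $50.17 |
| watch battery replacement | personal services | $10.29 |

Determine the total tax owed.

Snow pants $50.04: apparel, $50.00 or more → 10.5% → $5.25
Pair of jeans $57.66: apparel, $50.00 or more → 10.5% → $6.05
Hoodie $50.17: apparel, $50.00 or more → 10.5% → $5.27
Watch battery replacement $10.29: personal services → 6.75% → $0.69
Total tax = $5.25 + $6.05 + $5.27 + $0.69 = $17.26

$17.26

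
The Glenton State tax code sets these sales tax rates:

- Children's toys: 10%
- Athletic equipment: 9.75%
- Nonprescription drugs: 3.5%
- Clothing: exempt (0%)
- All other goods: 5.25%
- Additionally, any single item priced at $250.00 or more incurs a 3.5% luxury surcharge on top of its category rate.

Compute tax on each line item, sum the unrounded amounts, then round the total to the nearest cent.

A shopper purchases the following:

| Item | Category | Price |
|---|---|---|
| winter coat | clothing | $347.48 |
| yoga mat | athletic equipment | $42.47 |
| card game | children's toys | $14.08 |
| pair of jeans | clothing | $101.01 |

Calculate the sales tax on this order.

$17.71

Winter coat $347.48: clothing → 0% + 3.5% surcharge = 3.5% → $12.1618
Yoga mat $42.47: athletic equipment → 9.75% → $4.140825
Card game $14.08: children's toys → 10% → $1.408
Pair of jeans $101.01: clothing → 0% → $0.00
Unrounded tax sum = $17.710625 → $17.71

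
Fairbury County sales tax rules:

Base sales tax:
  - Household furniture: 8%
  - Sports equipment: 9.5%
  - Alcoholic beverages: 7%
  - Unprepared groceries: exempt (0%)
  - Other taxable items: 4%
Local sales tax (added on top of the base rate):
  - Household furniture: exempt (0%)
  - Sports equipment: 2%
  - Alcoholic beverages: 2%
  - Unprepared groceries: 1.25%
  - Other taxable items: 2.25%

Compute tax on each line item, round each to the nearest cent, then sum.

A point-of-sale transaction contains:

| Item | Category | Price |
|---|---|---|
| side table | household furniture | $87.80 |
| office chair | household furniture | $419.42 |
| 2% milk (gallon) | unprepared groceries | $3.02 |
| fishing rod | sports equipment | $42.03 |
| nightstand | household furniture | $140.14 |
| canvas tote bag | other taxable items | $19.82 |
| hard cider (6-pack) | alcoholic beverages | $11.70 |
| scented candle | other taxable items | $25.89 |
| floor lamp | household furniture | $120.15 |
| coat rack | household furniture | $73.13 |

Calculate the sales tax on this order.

Side table $87.80: household furniture → 8% + 0% local = 8% → $7.02
Office chair $419.42: household furniture → 8% + 0% local = 8% → $33.55
2% milk (gallon) $3.02: unprepared groceries → 0% + 1.25% local = 1.25% → $0.04
Fishing rod $42.03: sports equipment → 9.5% + 2% local = 11.5% → $4.83
Nightstand $140.14: household furniture → 8% + 0% local = 8% → $11.21
Canvas tote bag $19.82: other taxable items → 4% + 2.25% local = 6.25% → $1.24
Hard cider (6-pack) $11.70: alcoholic beverages → 7% + 2% local = 9% → $1.05
Scented candle $25.89: other taxable items → 4% + 2.25% local = 6.25% → $1.62
Floor lamp $120.15: household furniture → 8% + 0% local = 8% → $9.61
Coat rack $73.13: household furniture → 8% + 0% local = 8% → $5.85
Total tax = $7.02 + $33.55 + $0.04 + $4.83 + $11.21 + $1.24 + $1.05 + $1.62 + $9.61 + $5.85 = $76.02

$76.02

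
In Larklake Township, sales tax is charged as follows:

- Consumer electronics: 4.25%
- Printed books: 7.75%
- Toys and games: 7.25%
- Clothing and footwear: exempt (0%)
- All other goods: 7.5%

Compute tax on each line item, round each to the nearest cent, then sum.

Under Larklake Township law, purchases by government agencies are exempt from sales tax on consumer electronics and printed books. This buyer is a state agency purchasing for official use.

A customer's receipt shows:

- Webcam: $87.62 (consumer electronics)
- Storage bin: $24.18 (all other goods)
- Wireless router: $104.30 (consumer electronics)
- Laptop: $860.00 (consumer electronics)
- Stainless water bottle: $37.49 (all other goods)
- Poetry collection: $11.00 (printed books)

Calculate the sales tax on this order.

Webcam $87.62: consumer electronics, buyer-exempt → 0% → $0.00
Storage bin $24.18: all other goods → 7.5% → $1.81
Wireless router $104.30: consumer electronics, buyer-exempt → 0% → $0.00
Laptop $860.00: consumer electronics, buyer-exempt → 0% → $0.00
Stainless water bottle $37.49: all other goods → 7.5% → $2.81
Poetry collection $11.00: printed books, buyer-exempt → 0% → $0.00
Total tax = $1.81 + $2.81 = $4.62

$4.62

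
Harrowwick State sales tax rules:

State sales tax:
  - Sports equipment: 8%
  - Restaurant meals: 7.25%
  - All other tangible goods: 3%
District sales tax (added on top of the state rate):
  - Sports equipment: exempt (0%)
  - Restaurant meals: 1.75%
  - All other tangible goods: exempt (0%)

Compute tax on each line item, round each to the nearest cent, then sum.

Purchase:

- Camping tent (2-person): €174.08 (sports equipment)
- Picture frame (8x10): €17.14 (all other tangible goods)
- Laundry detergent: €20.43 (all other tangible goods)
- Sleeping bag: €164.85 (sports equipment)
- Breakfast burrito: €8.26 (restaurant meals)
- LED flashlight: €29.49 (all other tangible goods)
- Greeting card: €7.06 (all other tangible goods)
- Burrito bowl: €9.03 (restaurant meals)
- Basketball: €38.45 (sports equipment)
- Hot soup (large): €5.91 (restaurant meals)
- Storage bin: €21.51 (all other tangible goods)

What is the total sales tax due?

€35.14

Camping tent (2-person) €174.08: sports equipment → 8% + 0% district = 8% → €13.93
Picture frame (8x10) €17.14: all other tangible goods → 3% + 0% district = 3% → €0.51
Laundry detergent €20.43: all other tangible goods → 3% + 0% district = 3% → €0.61
Sleeping bag €164.85: sports equipment → 8% + 0% district = 8% → €13.19
Breakfast burrito €8.26: restaurant meals → 7.25% + 1.75% district = 9% → €0.74
LED flashlight €29.49: all other tangible goods → 3% + 0% district = 3% → €0.88
Greeting card €7.06: all other tangible goods → 3% + 0% district = 3% → €0.21
Burrito bowl €9.03: restaurant meals → 7.25% + 1.75% district = 9% → €0.81
Basketball €38.45: sports equipment → 8% + 0% district = 8% → €3.08
Hot soup (large) €5.91: restaurant meals → 7.25% + 1.75% district = 9% → €0.53
Storage bin €21.51: all other tangible goods → 3% + 0% district = 3% → €0.65
Total tax = €13.93 + €0.51 + €0.61 + €13.19 + €0.74 + €0.88 + €0.21 + €0.81 + €3.08 + €0.53 + €0.65 = €35.14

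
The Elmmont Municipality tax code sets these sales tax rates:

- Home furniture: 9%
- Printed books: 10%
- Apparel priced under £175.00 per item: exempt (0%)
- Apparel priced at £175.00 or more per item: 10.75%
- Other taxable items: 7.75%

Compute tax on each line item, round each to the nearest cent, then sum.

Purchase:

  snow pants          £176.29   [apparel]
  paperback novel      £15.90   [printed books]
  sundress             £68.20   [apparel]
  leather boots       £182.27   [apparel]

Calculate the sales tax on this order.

£40.13

Snow pants £176.29: apparel, £175.00 or more → 10.75% → £18.95
Paperback novel £15.90: printed books → 10% → £1.59
Sundress £68.20: apparel, under £175.00 → 0% → £0.00
Leather boots £182.27: apparel, £175.00 or more → 10.75% → £19.59
Total tax = £18.95 + £1.59 + £19.59 = £40.13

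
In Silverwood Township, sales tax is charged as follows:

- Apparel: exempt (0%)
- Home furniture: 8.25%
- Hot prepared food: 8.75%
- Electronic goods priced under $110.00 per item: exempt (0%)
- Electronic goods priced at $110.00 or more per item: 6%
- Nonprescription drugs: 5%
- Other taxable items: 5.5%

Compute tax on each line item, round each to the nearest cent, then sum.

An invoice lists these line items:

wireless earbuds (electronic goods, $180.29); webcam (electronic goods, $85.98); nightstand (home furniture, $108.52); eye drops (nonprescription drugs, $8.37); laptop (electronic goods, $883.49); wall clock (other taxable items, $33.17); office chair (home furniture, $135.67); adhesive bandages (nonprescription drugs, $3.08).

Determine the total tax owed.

Wireless earbuds $180.29: electronic goods, $110.00 or more → 6% → $10.82
Webcam $85.98: electronic goods, under $110.00 → 0% → $0.00
Nightstand $108.52: home furniture → 8.25% → $8.95
Eye drops $8.37: nonprescription drugs → 5% → $0.42
Laptop $883.49: electronic goods, $110.00 or more → 6% → $53.01
Wall clock $33.17: other taxable items → 5.5% → $1.82
Office chair $135.67: home furniture → 8.25% → $11.19
Adhesive bandages $3.08: nonprescription drugs → 5% → $0.15
Total tax = $10.82 + $8.95 + $0.42 + $53.01 + $1.82 + $11.19 + $0.15 = $86.36

$86.36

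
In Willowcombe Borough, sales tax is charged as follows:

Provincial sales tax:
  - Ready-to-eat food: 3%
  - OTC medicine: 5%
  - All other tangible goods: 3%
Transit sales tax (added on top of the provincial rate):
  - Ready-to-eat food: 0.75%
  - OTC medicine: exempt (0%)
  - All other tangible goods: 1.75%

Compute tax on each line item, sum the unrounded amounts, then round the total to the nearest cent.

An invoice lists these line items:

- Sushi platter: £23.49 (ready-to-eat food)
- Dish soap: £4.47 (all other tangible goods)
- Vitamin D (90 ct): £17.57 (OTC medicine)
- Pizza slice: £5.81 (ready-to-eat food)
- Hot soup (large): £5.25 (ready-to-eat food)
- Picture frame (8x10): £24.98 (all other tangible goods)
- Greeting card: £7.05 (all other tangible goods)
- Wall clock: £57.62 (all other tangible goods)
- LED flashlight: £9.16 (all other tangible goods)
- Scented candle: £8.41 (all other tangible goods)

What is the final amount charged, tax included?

£171.29

Sushi platter £23.49: ready-to-eat food → 3% + 0.75% transit = 3.75% → £0.880875
Dish soap £4.47: all other tangible goods → 3% + 1.75% transit = 4.75% → £0.212325
Vitamin D (90 ct) £17.57: OTC medicine → 5% + 0% transit = 5% → £0.8785
Pizza slice £5.81: ready-to-eat food → 3% + 0.75% transit = 3.75% → £0.217875
Hot soup (large) £5.25: ready-to-eat food → 3% + 0.75% transit = 3.75% → £0.196875
Picture frame (8x10) £24.98: all other tangible goods → 3% + 1.75% transit = 4.75% → £1.18655
Greeting card £7.05: all other tangible goods → 3% + 1.75% transit = 4.75% → £0.334875
Wall clock £57.62: all other tangible goods → 3% + 1.75% transit = 4.75% → £2.73695
LED flashlight £9.16: all other tangible goods → 3% + 1.75% transit = 4.75% → £0.4351
Scented candle £8.41: all other tangible goods → 3% + 1.75% transit = 4.75% → £0.399475
Subtotal = £163.81; unrounded tax = £7.4794 → £7.48; total due = £171.29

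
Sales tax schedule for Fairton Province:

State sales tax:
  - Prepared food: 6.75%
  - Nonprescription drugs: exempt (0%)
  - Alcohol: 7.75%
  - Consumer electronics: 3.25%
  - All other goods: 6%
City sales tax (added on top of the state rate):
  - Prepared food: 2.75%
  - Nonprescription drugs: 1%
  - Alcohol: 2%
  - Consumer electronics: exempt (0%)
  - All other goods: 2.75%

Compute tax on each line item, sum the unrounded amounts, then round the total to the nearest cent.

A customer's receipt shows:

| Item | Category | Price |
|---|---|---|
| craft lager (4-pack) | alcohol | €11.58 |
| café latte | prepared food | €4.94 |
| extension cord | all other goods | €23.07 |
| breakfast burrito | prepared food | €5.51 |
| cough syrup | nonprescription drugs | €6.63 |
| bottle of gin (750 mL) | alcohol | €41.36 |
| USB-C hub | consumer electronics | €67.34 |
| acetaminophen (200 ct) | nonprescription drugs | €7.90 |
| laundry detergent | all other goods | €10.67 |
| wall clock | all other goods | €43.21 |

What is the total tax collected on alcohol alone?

€5.16

Craft lager (4-pack) €11.58: alcohol → 7.75% + 2% city = 9.75% → €1.12905
Bottle of gin (750 mL) €41.36: alcohol → 7.75% + 2% city = 9.75% → €4.0326
Tax on alcohol: unrounded sum = €5.16165 → €5.16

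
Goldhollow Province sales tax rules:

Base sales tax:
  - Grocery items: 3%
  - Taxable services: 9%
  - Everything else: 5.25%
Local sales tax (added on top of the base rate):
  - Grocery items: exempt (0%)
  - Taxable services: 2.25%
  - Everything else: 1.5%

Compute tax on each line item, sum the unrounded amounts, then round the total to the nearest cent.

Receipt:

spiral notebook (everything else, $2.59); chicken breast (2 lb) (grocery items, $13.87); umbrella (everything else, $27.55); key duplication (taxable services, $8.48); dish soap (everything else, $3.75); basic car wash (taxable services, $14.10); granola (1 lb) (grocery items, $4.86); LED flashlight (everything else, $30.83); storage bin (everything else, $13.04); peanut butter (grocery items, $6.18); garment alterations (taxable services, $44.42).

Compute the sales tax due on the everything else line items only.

$5.25

Spiral notebook $2.59: everything else → 5.25% + 1.5% local = 6.75% → $0.174825
Umbrella $27.55: everything else → 5.25% + 1.5% local = 6.75% → $1.859625
Dish soap $3.75: everything else → 5.25% + 1.5% local = 6.75% → $0.253125
LED flashlight $30.83: everything else → 5.25% + 1.5% local = 6.75% → $2.081025
Storage bin $13.04: everything else → 5.25% + 1.5% local = 6.75% → $0.8802
Tax on everything else: unrounded sum = $5.2488 → $5.25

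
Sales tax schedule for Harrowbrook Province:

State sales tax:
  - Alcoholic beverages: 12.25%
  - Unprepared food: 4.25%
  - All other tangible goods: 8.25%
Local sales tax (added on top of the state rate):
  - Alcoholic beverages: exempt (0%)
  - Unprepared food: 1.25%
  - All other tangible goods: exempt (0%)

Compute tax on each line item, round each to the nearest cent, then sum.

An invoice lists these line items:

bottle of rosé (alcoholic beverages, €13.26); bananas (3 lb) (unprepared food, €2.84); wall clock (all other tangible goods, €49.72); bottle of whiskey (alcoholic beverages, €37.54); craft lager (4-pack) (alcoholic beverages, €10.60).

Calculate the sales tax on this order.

€11.78

Bottle of rosé €13.26: alcoholic beverages → 12.25% + 0% local = 12.25% → €1.62
Bananas (3 lb) €2.84: unprepared food → 4.25% + 1.25% local = 5.5% → €0.16
Wall clock €49.72: all other tangible goods → 8.25% + 0% local = 8.25% → €4.10
Bottle of whiskey €37.54: alcoholic beverages → 12.25% + 0% local = 12.25% → €4.60
Craft lager (4-pack) €10.60: alcoholic beverages → 12.25% + 0% local = 12.25% → €1.30
Total tax = €1.62 + €0.16 + €4.10 + €4.60 + €1.30 = €11.78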